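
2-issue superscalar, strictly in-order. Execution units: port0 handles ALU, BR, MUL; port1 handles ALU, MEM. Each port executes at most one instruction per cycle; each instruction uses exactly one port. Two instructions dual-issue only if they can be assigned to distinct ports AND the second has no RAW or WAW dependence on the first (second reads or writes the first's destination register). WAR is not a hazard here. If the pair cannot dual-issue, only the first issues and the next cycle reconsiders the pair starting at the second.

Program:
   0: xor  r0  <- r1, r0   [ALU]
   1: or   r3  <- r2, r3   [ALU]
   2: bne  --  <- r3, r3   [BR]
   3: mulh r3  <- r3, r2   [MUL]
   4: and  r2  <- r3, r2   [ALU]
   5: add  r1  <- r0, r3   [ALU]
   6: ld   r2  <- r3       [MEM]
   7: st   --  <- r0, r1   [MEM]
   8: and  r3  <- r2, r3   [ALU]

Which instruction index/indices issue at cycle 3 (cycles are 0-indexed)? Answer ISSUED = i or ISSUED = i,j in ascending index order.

ISSUED = 4,5

c0: i0/i1 xor;or  2-wide
c1: i2 bne  no-port BR/MUL
c2: i3 mulh  RAW r3
c3: i4/i5 and;add  2-wide
c4: i6 ld  no-port MEM/MEM
c5: i7/i8 st;and  2-wide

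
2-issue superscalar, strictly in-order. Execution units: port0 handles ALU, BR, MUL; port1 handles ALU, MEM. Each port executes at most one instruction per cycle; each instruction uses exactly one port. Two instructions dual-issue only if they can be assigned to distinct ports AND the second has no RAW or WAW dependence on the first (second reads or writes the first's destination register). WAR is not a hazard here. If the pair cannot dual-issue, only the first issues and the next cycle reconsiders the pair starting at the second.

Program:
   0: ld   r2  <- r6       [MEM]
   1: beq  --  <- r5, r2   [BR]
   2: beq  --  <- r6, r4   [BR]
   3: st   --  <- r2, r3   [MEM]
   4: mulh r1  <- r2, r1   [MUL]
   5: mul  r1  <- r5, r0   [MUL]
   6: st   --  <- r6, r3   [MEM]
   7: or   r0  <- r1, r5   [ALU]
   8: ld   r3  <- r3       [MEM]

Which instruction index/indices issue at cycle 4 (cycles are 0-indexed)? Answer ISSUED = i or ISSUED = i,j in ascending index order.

ISSUED = 5,6

0. ld.MEM @i0  | RAW r2
1. beq.BR @i1  | no-port BR/BR
2. beq.BR st.MEM @i2+i3  | 2-wide
3. mulh.MUL @i4  | no-port MUL/MUL
4. mul.MUL st.MEM @i5+i6  | 2-wide
5. or.ALU ld.MEM @i7+i8  | 2-wide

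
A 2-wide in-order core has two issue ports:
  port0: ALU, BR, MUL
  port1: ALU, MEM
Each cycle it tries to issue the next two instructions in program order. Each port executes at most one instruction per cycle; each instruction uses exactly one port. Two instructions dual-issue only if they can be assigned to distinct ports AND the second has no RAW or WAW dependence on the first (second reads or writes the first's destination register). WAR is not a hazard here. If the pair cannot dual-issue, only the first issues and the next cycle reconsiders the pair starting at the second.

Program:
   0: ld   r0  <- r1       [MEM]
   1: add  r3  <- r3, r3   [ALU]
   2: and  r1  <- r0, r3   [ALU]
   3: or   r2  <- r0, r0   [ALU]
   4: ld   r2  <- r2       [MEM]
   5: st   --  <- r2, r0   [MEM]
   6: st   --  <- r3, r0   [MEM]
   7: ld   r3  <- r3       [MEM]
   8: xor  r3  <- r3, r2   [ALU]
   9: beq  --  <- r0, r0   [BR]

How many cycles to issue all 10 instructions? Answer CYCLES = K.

CYCLES = 7

  cy0 -> i0/i1 (ld;add) dual
  cy1 -> i2/i3 (and;or) dual
  cy2 -> i4 (ld) no-port MEM/MEM
  cy3 -> i5 (st) no-port MEM/MEM
  cy4 -> i6 (st) no-port MEM/MEM
  cy5 -> i7 (ld) RAW+WAW r3
  cy6 -> i8/i9 (xor;beq) dual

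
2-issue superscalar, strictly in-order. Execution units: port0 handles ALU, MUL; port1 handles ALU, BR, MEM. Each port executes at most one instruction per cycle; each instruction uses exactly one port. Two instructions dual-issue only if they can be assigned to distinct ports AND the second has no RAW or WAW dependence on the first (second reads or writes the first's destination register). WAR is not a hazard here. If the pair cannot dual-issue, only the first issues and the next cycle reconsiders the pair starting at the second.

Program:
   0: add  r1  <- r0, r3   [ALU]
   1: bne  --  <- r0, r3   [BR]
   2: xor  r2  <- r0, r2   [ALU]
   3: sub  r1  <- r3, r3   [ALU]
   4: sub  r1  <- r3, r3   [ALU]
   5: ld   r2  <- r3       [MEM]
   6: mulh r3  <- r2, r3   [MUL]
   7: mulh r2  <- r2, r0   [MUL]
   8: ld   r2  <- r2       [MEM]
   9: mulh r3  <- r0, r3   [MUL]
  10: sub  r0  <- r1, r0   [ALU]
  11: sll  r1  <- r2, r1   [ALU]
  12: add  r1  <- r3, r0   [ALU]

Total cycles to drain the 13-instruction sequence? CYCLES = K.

[0] i0/i1  add;bne  -- pair
[1] i2/i3  xor;sub  -- pair
[2] i4/i5  sub;ld  -- pair
[3] i6  mulh  -- no-port MUL/MUL
[4] i7  mulh  -- RAW+WAW r2
[5] i8/i9  ld;mulh  -- pair
[6] i10/i11  sub;sll  -- pair
[7] i12  add  -- tail

CYCLES = 8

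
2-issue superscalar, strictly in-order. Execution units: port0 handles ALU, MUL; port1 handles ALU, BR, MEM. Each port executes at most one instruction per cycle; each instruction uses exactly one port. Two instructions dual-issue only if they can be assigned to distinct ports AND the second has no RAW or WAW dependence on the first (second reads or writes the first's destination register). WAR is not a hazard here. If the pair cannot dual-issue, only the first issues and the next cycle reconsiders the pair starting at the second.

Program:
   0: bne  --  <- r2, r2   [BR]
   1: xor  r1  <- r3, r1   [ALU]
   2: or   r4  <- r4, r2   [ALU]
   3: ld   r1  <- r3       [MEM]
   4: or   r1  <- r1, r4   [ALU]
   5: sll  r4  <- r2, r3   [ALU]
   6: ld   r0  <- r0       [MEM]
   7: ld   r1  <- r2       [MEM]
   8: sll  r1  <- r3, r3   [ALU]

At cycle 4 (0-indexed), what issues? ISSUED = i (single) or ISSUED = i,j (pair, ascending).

ISSUED = 7

c0: i0/i1 bne+xor  2-wide
c1: i2/i3 or+ld  2-wide
c2: i4/i5 or+sll  2-wide
c3: i6 ld  no-port MEM/MEM
c4: i7 ld  WAW r1
c5: i8 sll  tail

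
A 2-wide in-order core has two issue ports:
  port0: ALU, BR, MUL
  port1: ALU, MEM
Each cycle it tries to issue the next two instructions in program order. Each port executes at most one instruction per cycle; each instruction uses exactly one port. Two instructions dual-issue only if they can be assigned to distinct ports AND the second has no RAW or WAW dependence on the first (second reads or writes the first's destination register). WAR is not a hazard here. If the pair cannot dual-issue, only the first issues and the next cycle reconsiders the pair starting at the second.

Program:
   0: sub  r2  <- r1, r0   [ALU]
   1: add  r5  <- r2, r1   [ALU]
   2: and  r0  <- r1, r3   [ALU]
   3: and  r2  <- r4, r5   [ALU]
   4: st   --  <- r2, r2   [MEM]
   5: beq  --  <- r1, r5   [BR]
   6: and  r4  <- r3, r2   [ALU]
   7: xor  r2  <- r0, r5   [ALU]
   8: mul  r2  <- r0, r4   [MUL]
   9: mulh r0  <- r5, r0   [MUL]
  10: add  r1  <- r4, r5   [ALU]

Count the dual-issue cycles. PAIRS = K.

PAIRS = 4

t=0 i0:sub ; RAW r2
t=1 i1,i2:add+and ; dual
t=2 i3:and ; RAW r2
t=3 i4,i5:st+beq ; dual
t=4 i6,i7:and+xor ; dual
t=5 i8:mul ; no-port MUL/MUL
t=6 i9,i10:mulh+add ; dual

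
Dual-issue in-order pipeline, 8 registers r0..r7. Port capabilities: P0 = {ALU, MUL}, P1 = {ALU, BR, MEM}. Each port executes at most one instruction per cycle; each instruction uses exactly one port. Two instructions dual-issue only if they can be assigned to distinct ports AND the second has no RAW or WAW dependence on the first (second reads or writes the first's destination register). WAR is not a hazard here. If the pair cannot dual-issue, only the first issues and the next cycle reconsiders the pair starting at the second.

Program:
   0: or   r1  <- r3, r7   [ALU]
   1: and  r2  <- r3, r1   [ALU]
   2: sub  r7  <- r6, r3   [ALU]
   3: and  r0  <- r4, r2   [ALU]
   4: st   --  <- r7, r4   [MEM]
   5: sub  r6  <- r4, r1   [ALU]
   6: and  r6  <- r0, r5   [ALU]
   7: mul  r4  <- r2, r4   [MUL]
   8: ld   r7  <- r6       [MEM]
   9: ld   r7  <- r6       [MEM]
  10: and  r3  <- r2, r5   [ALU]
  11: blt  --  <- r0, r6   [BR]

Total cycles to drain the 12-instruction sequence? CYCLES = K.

[0] i0  or.ALU  -- RAW r1
[1] i1+i2  and.ALU+sub.ALU  -- dual
[2] i3+i4  and.ALU+st.MEM  -- dual
[3] i5  sub.ALU  -- WAW r6
[4] i6+i7  and.ALU+mul.MUL  -- dual
[5] i8  ld.MEM  -- no-port MEM/MEM
[6] i9+i10  ld.MEM+and.ALU  -- dual
[7] i11  blt.BR  -- tail

CYCLES = 8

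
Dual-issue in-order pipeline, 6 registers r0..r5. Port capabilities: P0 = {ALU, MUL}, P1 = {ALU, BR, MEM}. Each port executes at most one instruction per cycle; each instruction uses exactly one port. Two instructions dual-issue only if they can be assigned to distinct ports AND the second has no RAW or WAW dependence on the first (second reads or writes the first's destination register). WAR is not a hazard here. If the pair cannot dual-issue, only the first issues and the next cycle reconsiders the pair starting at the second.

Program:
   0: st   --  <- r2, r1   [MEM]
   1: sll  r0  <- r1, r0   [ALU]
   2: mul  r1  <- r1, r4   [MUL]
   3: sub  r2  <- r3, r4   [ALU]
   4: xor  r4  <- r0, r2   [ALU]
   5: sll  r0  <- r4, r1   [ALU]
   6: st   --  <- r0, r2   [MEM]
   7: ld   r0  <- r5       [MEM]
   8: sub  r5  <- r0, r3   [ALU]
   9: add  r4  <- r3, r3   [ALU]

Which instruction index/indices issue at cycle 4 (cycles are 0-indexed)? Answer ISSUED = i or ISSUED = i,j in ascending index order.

ISSUED = 6

#0 head=0: st.MEM;sll.ALU i0/i1 dual
#1 head=2: mul.MUL;sub.ALU i2/i3 dual
#2 head=4: xor.ALU i4 RAW r4
#3 head=5: sll.ALU i5 RAW r0
#4 head=6: st.MEM i6 no-port MEM/MEM
#5 head=7: ld.MEM i7 RAW r0
#6 head=8: sub.ALU;add.ALU i8/i9 dual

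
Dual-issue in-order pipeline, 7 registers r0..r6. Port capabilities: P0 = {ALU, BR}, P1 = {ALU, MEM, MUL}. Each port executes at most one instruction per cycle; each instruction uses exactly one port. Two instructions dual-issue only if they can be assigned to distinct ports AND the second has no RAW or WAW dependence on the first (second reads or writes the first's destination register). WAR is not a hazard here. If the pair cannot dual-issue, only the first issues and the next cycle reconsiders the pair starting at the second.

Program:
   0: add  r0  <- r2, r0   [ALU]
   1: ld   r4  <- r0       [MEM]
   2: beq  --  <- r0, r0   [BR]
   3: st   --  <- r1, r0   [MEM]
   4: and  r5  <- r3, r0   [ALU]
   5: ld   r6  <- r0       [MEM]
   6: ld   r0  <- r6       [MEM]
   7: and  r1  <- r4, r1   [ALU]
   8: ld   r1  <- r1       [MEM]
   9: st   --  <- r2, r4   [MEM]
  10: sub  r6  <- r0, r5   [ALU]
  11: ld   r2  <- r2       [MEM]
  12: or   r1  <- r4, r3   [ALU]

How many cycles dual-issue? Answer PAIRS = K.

[0] i0  add.ALU  -- RAW r0
[1] i1/i2  ld.MEM+beq.BR  -- dual
[2] i3/i4  st.MEM+and.ALU  -- dual
[3] i5  ld.MEM  -- no-port MEM/MEM
[4] i6/i7  ld.MEM+and.ALU  -- dual
[5] i8  ld.MEM  -- no-port MEM/MEM
[6] i9/i10  st.MEM+sub.ALU  -- dual
[7] i11/i12  ld.MEM+or.ALU  -- dual

PAIRS = 5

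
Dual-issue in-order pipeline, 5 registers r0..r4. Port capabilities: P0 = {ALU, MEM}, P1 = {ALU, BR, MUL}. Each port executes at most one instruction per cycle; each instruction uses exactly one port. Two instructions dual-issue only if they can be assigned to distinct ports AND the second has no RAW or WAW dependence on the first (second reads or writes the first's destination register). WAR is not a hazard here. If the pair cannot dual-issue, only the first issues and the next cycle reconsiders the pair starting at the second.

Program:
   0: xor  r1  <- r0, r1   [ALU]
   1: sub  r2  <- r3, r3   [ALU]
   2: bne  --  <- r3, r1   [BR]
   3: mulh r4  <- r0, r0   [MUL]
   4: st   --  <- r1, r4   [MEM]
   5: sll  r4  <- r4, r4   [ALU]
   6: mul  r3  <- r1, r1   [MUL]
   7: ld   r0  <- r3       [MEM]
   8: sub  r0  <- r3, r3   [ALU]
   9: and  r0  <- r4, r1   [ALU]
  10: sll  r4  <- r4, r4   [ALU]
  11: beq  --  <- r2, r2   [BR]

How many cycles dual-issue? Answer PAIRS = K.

PAIRS = 3

c0: i0+i1 xor/sub  2-wide
c1: i2 bne  no-port BR/MUL
c2: i3 mulh  RAW r4
c3: i4+i5 st/sll  2-wide
c4: i6 mul  RAW r3
c5: i7 ld  WAW r0
c6: i8 sub  WAW r0
c7: i9+i10 and/sll  2-wide
c8: i11 beq  tail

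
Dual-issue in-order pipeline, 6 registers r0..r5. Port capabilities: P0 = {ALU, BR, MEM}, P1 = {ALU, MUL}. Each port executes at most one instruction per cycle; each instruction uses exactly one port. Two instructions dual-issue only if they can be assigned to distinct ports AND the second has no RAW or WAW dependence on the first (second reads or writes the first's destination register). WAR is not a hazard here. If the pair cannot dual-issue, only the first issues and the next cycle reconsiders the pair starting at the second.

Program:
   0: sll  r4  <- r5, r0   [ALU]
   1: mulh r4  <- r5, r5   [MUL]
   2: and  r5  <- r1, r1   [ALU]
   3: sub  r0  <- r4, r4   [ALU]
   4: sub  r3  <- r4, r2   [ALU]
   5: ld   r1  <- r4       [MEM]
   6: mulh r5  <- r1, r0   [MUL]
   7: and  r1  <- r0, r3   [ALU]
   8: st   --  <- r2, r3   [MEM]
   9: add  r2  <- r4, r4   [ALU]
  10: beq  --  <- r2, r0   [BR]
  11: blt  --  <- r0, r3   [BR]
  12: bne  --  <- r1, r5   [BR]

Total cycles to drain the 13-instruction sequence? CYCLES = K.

CYCLES = 9

[0] i0  sll  -- WAW r4
[1] i1,i2  mulh;and  -- 2-wide
[2] i3,i4  sub;sub  -- 2-wide
[3] i5  ld  -- RAW r1
[4] i6,i7  mulh;and  -- 2-wide
[5] i8,i9  st;add  -- 2-wide
[6] i10  beq  -- no-port BR/BR
[7] i11  blt  -- no-port BR/BR
[8] i12  bne  -- tail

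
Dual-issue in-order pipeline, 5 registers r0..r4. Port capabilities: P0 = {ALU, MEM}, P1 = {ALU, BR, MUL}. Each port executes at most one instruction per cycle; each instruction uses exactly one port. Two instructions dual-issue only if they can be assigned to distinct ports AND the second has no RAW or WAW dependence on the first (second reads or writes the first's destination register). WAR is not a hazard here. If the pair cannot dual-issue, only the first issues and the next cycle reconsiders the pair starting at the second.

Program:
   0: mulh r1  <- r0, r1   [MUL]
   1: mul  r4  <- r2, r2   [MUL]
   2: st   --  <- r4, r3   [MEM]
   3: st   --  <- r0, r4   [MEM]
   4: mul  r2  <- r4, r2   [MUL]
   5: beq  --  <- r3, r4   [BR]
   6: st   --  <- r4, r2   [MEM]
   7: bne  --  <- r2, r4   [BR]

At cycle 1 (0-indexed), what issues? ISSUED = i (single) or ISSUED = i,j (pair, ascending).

#0 head=0: mulh i0 no-port MUL/MUL
#1 head=1: mul i1 RAW r4
#2 head=2: st i2 no-port MEM/MEM
#3 head=3: st+mul i3+i4 2-wide
#4 head=5: beq+st i5+i6 2-wide
#5 head=7: bne i7 tail

ISSUED = 1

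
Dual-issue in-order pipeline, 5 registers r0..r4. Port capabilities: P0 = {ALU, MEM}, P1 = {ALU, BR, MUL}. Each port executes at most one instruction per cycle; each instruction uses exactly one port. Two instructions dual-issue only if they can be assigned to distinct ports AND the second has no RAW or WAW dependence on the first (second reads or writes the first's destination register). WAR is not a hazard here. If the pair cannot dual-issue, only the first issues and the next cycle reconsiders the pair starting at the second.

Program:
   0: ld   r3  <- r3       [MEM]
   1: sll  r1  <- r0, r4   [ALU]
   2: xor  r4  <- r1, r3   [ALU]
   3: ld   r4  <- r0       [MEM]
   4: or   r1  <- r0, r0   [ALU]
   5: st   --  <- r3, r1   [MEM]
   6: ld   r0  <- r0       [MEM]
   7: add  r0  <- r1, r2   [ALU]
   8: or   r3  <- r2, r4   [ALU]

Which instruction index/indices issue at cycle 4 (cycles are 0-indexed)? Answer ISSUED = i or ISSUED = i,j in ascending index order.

ISSUED = 6

0. ld.MEM/sll.ALU @i0,i1  | 2-wide
1. xor.ALU @i2  | WAW r4
2. ld.MEM/or.ALU @i3,i4  | 2-wide
3. st.MEM @i5  | no-port MEM/MEM
4. ld.MEM @i6  | WAW r0
5. add.ALU/or.ALU @i7,i8  | 2-wide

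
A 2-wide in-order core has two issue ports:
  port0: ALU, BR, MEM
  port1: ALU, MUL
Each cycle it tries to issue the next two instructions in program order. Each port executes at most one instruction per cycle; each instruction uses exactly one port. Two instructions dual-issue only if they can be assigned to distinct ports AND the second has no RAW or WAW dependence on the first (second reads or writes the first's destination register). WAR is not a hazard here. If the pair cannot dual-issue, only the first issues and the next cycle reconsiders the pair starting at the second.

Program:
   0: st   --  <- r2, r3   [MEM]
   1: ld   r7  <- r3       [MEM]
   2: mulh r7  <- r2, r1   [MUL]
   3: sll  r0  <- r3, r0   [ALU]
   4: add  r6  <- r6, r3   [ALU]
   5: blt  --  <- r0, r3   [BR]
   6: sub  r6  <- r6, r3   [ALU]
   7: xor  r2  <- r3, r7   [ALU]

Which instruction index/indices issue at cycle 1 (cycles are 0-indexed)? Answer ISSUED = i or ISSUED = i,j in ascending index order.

ISSUED = 1

t=0 i0:st.MEM ; no-port MEM/MEM
t=1 i1:ld.MEM ; WAW r7
t=2 i2+i3:mulh.MUL+sll.ALU ; 2-wide
t=3 i4+i5:add.ALU+blt.BR ; 2-wide
t=4 i6+i7:sub.ALU+xor.ALU ; 2-wide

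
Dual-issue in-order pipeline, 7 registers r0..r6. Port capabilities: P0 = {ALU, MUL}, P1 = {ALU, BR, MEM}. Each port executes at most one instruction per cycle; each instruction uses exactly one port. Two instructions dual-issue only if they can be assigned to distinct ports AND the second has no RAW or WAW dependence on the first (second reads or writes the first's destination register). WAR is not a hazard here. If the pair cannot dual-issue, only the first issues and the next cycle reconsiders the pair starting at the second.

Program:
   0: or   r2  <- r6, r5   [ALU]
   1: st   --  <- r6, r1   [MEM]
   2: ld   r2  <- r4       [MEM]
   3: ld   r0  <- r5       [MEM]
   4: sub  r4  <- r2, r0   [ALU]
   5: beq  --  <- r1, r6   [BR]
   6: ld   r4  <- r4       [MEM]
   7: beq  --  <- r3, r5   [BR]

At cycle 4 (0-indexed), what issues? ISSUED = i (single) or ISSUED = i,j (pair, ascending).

t=0 i0,i1:or;st ; dual
t=1 i2:ld ; no-port MEM/MEM
t=2 i3:ld ; RAW r0
t=3 i4,i5:sub;beq ; dual
t=4 i6:ld ; no-port MEM/BR
t=5 i7:beq ; tail

ISSUED = 6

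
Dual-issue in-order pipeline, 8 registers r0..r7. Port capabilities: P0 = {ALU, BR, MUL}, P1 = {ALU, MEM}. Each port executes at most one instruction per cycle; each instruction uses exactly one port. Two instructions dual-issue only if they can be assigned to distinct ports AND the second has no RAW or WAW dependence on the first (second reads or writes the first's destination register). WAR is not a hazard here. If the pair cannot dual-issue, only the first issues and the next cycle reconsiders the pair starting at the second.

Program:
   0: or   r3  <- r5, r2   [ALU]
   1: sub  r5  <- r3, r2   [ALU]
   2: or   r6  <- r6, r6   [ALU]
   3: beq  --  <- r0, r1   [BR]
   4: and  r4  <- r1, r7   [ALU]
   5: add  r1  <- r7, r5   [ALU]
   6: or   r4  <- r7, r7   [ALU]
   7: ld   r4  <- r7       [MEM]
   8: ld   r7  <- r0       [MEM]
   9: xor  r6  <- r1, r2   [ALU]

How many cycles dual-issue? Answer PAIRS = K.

  cy0 -> i0 (or) RAW r3
  cy1 -> i1,i2 (sub;or) 2-wide
  cy2 -> i3,i4 (beq;and) 2-wide
  cy3 -> i5,i6 (add;or) 2-wide
  cy4 -> i7 (ld) no-port MEM/MEM
  cy5 -> i8,i9 (ld;xor) 2-wide

PAIRS = 4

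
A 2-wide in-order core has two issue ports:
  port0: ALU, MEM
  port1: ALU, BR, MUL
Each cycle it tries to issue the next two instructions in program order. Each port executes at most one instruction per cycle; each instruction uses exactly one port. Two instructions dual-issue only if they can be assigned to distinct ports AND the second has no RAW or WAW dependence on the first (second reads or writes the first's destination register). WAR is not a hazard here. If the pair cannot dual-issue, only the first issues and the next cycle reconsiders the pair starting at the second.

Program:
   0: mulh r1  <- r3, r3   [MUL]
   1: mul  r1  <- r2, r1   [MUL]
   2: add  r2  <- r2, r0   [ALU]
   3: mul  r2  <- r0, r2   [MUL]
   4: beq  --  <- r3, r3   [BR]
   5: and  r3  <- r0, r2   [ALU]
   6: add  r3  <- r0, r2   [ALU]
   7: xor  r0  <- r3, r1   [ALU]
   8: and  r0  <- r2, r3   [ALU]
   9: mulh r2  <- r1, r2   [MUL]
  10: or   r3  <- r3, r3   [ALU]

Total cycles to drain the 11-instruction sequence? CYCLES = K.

c0: i0 mulh  no-port MUL/MUL
c1: i1/i2 mul;add  2-wide
c2: i3 mul  no-port MUL/BR
c3: i4/i5 beq;and  2-wide
c4: i6 add  RAW r3
c5: i7 xor  WAW r0
c6: i8/i9 and;mulh  2-wide
c7: i10 or  tail

CYCLES = 8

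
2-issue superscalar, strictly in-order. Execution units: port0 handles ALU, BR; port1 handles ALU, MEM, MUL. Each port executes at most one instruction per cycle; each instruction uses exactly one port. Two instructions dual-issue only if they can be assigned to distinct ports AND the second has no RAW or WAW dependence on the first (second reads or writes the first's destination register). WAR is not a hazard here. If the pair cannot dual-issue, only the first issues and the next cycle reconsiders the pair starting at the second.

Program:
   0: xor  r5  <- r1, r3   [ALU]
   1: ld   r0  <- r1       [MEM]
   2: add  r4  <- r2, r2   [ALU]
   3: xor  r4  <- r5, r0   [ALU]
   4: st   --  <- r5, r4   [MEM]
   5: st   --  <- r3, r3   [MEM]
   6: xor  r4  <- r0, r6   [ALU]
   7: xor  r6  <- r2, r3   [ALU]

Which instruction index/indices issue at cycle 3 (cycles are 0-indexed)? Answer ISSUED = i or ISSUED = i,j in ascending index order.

ISSUED = 4

c0: i0/i1 xor/ld  2-wide
c1: i2 add  WAW r4
c2: i3 xor  RAW r4
c3: i4 st  no-port MEM/MEM
c4: i5/i6 st/xor  2-wide
c5: i7 xor  tail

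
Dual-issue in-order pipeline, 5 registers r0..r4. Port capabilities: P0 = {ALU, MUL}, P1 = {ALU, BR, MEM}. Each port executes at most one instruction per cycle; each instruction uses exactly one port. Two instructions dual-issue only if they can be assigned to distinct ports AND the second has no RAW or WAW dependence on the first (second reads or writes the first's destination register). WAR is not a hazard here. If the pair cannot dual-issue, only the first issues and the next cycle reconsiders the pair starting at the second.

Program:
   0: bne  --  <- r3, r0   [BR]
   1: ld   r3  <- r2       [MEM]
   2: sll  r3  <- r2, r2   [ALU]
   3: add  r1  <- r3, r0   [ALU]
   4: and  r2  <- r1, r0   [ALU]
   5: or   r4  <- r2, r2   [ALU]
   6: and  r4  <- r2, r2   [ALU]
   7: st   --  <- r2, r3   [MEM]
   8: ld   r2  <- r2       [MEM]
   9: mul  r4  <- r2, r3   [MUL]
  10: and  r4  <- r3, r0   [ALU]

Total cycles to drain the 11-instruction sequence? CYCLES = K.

CYCLES = 10

[0] i0  bne  -- no-port BR/MEM
[1] i1  ld  -- WAW r3
[2] i2  sll  -- RAW r3
[3] i3  add  -- RAW r1
[4] i4  and  -- RAW r2
[5] i5  or  -- WAW r4
[6] i6,i7  and st  -- pair
[7] i8  ld  -- RAW r2
[8] i9  mul  -- WAW r4
[9] i10  and  -- tail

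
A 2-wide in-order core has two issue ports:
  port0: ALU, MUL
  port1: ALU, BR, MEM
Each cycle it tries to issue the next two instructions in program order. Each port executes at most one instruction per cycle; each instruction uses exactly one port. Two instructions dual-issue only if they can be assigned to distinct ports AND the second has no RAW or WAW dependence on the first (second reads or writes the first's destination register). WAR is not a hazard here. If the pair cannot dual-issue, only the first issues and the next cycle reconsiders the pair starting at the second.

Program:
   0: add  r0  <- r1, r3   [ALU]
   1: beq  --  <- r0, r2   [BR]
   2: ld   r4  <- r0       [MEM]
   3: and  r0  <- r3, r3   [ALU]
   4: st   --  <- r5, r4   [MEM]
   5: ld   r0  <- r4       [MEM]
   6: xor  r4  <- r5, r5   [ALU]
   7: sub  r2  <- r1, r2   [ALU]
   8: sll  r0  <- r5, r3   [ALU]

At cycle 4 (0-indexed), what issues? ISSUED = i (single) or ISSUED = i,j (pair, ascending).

c0: i0 add.ALU  RAW r0
c1: i1 beq.BR  no-port BR/MEM
c2: i2,i3 ld.MEM+and.ALU  pair
c3: i4 st.MEM  no-port MEM/MEM
c4: i5,i6 ld.MEM+xor.ALU  pair
c5: i7,i8 sub.ALU+sll.ALU  pair

ISSUED = 5,6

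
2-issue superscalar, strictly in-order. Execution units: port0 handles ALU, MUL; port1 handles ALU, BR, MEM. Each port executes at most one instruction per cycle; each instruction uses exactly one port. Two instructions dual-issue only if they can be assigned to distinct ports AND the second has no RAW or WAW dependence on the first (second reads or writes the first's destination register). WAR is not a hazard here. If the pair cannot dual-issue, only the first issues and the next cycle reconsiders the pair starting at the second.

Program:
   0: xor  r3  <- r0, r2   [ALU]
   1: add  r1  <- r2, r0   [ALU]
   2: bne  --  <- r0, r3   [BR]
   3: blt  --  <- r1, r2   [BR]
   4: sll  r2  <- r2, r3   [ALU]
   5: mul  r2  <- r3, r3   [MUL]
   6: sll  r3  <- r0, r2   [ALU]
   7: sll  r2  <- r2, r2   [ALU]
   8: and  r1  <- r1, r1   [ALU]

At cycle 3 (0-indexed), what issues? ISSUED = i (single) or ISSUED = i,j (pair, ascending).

ISSUED = 5

#0 head=0: xor.ALU+add.ALU i0,i1 dual
#1 head=2: bne.BR i2 no-port BR/BR
#2 head=3: blt.BR+sll.ALU i3,i4 dual
#3 head=5: mul.MUL i5 RAW r2
#4 head=6: sll.ALU+sll.ALU i6,i7 dual
#5 head=8: and.ALU i8 tail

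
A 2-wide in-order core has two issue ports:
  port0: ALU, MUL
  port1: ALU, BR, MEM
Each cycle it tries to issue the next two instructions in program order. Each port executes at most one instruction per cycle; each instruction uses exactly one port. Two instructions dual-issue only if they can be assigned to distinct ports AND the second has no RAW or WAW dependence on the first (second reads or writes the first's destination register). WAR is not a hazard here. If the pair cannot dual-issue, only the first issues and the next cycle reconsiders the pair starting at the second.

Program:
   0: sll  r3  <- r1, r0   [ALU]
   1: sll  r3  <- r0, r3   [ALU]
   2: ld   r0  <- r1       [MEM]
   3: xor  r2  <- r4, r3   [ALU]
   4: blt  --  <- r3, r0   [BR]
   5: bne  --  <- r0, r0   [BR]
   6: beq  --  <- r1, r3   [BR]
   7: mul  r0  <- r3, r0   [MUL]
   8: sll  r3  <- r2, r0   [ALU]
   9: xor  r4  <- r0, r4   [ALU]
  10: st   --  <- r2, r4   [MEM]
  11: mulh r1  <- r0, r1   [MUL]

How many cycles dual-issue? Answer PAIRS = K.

PAIRS = 5

t=0 i0:sll.ALU ; RAW+WAW r3
t=1 i1&i2:sll.ALU+ld.MEM ; 2-wide
t=2 i3&i4:xor.ALU+blt.BR ; 2-wide
t=3 i5:bne.BR ; no-port BR/BR
t=4 i6&i7:beq.BR+mul.MUL ; 2-wide
t=5 i8&i9:sll.ALU+xor.ALU ; 2-wide
t=6 i10&i11:st.MEM+mulh.MUL ; 2-wide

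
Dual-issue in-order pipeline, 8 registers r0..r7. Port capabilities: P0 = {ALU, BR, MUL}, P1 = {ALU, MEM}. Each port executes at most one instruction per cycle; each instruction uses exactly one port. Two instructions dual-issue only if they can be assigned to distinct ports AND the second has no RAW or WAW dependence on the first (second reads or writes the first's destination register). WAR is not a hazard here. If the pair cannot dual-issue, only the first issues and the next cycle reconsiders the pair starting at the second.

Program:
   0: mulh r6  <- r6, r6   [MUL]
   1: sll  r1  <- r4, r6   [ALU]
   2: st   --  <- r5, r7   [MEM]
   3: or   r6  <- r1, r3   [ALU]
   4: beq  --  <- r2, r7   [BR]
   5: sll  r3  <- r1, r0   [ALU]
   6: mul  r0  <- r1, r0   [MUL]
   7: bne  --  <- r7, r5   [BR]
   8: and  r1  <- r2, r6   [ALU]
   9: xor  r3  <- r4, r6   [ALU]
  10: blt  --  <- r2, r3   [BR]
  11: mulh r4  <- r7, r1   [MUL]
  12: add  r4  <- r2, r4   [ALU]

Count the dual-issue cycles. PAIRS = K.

  cy0 -> i0 (mulh.MUL) RAW r6
  cy1 -> i1+i2 (sll.ALU/st.MEM) pair
  cy2 -> i3+i4 (or.ALU/beq.BR) pair
  cy3 -> i5+i6 (sll.ALU/mul.MUL) pair
  cy4 -> i7+i8 (bne.BR/and.ALU) pair
  cy5 -> i9 (xor.ALU) RAW r3
  cy6 -> i10 (blt.BR) no-port BR/MUL
  cy7 -> i11 (mulh.MUL) RAW+WAW r4
  cy8 -> i12 (add.ALU) tail

PAIRS = 4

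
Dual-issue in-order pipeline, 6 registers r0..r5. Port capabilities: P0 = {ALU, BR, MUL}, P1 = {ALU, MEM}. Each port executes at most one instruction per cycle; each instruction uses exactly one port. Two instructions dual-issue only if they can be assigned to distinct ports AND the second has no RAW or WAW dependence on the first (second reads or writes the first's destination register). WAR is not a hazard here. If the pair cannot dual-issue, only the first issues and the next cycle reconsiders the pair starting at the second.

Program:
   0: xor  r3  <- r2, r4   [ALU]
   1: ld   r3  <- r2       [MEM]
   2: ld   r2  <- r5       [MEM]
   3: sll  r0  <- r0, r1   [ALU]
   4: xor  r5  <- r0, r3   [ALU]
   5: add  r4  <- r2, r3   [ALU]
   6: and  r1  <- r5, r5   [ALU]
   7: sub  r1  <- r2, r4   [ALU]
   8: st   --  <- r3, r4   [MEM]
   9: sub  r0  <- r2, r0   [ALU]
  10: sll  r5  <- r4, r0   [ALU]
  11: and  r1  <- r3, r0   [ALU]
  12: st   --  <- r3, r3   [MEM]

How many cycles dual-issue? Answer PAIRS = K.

  cy0 -> i0 (xor.ALU) WAW r3
  cy1 -> i1 (ld.MEM) no-port MEM/MEM
  cy2 -> i2+i3 (ld.MEM+sll.ALU) dual
  cy3 -> i4+i5 (xor.ALU+add.ALU) dual
  cy4 -> i6 (and.ALU) WAW r1
  cy5 -> i7+i8 (sub.ALU+st.MEM) dual
  cy6 -> i9 (sub.ALU) RAW r0
  cy7 -> i10+i11 (sll.ALU+and.ALU) dual
  cy8 -> i12 (st.MEM) tail

PAIRS = 4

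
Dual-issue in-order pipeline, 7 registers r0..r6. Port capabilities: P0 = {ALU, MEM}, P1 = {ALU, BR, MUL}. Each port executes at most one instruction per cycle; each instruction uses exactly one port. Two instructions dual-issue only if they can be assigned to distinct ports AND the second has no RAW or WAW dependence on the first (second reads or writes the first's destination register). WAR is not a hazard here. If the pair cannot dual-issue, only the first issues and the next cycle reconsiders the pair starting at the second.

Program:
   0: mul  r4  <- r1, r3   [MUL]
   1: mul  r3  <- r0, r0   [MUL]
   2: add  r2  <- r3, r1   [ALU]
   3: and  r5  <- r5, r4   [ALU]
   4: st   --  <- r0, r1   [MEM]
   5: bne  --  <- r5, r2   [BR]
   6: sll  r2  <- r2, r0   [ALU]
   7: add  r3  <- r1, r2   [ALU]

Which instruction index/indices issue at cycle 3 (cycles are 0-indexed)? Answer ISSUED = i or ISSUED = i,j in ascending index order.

ISSUED = 4,5

[0] i0  mul.MUL  -- no-port MUL/MUL
[1] i1  mul.MUL  -- RAW r3
[2] i2,i3  add.ALU/and.ALU  -- dual
[3] i4,i5  st.MEM/bne.BR  -- dual
[4] i6  sll.ALU  -- RAW r2
[5] i7  add.ALU  -- tail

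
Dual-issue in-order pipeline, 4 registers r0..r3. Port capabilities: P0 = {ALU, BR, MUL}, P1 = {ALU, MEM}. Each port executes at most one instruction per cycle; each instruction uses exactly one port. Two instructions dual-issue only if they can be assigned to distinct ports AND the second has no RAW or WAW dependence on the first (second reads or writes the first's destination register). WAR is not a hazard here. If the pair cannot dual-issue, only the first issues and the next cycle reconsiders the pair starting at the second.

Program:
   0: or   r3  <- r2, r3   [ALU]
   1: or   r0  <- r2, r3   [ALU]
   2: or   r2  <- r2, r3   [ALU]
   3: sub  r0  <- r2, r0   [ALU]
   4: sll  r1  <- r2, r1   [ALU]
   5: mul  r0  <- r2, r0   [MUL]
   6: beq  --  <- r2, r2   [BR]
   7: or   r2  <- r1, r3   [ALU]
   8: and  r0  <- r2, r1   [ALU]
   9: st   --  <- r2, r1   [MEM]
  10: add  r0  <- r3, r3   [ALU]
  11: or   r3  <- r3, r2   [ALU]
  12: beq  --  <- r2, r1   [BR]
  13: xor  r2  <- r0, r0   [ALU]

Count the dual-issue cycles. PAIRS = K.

#0 head=0: or.ALU i0 RAW r3
#1 head=1: or.ALU;or.ALU i1&i2 2-wide
#2 head=3: sub.ALU;sll.ALU i3&i4 2-wide
#3 head=5: mul.MUL i5 no-port MUL/BR
#4 head=6: beq.BR;or.ALU i6&i7 2-wide
#5 head=8: and.ALU;st.MEM i8&i9 2-wide
#6 head=10: add.ALU;or.ALU i10&i11 2-wide
#7 head=12: beq.BR;xor.ALU i12&i13 2-wide

PAIRS = 6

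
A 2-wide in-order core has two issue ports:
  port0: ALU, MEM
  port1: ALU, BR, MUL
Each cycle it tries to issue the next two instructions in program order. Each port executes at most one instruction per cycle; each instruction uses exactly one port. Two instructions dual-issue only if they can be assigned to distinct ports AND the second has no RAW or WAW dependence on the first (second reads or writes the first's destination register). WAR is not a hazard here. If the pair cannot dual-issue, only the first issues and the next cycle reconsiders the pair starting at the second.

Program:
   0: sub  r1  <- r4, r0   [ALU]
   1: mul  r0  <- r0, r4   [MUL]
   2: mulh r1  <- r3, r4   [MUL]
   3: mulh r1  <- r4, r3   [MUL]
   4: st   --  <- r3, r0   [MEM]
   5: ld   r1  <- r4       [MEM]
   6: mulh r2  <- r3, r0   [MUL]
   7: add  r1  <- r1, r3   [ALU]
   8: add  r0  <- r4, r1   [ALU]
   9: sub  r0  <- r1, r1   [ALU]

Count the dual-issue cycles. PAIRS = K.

PAIRS = 3

c0: i0&i1 sub mul  dual
c1: i2 mulh  no-port MUL/MUL
c2: i3&i4 mulh st  dual
c3: i5&i6 ld mulh  dual
c4: i7 add  RAW r1
c5: i8 add  WAW r0
c6: i9 sub  tail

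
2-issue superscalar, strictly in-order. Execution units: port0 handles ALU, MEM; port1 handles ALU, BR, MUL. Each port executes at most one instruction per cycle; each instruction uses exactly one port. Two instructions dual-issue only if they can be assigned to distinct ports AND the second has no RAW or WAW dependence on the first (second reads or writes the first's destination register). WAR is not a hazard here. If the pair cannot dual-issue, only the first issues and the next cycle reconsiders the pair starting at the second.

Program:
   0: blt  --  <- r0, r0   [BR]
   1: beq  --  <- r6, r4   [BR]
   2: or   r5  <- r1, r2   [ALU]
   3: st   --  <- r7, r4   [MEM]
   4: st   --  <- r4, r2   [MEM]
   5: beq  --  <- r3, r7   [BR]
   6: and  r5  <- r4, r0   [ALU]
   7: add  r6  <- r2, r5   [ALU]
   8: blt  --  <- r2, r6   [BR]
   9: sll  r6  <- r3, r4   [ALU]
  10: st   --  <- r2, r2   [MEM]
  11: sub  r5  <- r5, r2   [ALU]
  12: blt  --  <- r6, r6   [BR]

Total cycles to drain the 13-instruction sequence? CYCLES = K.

0. blt.BR @i0  | no-port BR/BR
1. beq.BR;or.ALU @i1/i2  | dual
2. st.MEM @i3  | no-port MEM/MEM
3. st.MEM;beq.BR @i4/i5  | dual
4. and.ALU @i6  | RAW r5
5. add.ALU @i7  | RAW r6
6. blt.BR;sll.ALU @i8/i9  | dual
7. st.MEM;sub.ALU @i10/i11  | dual
8. blt.BR @i12  | tail

CYCLES = 9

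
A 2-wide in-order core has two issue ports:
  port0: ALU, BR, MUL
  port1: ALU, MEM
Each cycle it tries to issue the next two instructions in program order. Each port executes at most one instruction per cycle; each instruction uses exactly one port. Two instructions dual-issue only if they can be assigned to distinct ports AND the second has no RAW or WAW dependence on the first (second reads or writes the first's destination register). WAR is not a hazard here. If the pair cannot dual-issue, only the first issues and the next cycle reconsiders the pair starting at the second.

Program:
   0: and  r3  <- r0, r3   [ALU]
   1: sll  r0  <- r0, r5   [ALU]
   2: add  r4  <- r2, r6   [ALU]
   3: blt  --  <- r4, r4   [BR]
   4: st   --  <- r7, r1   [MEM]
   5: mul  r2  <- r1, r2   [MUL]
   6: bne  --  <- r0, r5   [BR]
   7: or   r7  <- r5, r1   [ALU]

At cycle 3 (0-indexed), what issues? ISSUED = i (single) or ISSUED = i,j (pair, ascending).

ISSUED = 5

  cy0 -> i0&i1 (and.ALU;sll.ALU) pair
  cy1 -> i2 (add.ALU) RAW r4
  cy2 -> i3&i4 (blt.BR;st.MEM) pair
  cy3 -> i5 (mul.MUL) no-port MUL/BR
  cy4 -> i6&i7 (bne.BR;or.ALU) pair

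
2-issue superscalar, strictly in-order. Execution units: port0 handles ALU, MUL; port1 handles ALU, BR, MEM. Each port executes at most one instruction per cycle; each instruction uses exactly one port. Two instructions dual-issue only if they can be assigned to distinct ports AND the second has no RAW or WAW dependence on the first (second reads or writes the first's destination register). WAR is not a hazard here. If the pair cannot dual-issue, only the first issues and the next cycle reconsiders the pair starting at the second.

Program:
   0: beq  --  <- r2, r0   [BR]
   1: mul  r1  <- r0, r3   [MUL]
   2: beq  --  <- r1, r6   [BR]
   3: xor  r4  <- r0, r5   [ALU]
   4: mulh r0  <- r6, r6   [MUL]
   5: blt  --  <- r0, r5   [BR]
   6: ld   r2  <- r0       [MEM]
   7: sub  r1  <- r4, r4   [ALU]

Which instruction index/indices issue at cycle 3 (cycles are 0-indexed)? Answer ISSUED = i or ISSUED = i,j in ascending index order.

t=0 i0+i1:beq+mul ; dual
t=1 i2+i3:beq+xor ; dual
t=2 i4:mulh ; RAW r0
t=3 i5:blt ; no-port BR/MEM
t=4 i6+i7:ld+sub ; dual

ISSUED = 5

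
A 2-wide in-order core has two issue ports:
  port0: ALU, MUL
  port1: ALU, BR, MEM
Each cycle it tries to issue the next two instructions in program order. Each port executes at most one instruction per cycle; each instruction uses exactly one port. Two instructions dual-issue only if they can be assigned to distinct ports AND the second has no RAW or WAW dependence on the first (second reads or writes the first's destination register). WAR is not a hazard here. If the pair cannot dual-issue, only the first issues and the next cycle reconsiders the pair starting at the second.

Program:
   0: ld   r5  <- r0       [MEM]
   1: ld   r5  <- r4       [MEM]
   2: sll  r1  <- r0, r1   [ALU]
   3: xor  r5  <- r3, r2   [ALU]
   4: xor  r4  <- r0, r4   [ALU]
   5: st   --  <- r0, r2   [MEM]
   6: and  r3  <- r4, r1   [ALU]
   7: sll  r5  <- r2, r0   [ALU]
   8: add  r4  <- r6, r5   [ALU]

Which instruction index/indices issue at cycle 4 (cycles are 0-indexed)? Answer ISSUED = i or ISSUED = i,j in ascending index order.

ISSUED = 7

#0 head=0: ld i0 no-port MEM/MEM
#1 head=1: ld+sll i1,i2 dual
#2 head=3: xor+xor i3,i4 dual
#3 head=5: st+and i5,i6 dual
#4 head=7: sll i7 RAW r5
#5 head=8: add i8 tail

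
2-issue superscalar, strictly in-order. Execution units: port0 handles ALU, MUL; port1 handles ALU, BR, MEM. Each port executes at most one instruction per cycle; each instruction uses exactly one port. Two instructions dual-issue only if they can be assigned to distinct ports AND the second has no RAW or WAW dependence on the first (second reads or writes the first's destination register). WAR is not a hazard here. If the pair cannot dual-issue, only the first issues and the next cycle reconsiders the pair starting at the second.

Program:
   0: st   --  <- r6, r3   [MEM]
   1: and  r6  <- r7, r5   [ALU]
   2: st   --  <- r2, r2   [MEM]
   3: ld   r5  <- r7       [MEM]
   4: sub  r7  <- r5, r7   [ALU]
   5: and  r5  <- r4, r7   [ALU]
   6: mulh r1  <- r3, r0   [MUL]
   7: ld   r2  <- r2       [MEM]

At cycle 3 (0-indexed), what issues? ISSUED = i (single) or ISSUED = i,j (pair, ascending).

ISSUED = 4

  cy0 -> i0&i1 (st+and) pair
  cy1 -> i2 (st) no-port MEM/MEM
  cy2 -> i3 (ld) RAW r5
  cy3 -> i4 (sub) RAW r7
  cy4 -> i5&i6 (and+mulh) pair
  cy5 -> i7 (ld) tail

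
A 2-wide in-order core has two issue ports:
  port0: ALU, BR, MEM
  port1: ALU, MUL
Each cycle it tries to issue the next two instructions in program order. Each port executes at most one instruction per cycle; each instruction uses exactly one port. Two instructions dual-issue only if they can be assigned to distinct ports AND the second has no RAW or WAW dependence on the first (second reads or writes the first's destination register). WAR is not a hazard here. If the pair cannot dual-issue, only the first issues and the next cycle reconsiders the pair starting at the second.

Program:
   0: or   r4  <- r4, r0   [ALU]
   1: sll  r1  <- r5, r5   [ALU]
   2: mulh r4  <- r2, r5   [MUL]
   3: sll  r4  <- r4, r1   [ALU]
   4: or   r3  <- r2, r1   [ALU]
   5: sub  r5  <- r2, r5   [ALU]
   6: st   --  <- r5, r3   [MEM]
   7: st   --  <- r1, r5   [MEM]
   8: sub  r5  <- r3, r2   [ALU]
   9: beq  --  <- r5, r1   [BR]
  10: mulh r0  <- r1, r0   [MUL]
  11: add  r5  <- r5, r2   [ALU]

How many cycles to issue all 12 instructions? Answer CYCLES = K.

  cy0 -> i0/i1 (or+sll) dual
  cy1 -> i2 (mulh) RAW+WAW r4
  cy2 -> i3/i4 (sll+or) dual
  cy3 -> i5 (sub) RAW r5
  cy4 -> i6 (st) no-port MEM/MEM
  cy5 -> i7/i8 (st+sub) dual
  cy6 -> i9/i10 (beq+mulh) dual
  cy7 -> i11 (add) tail

CYCLES = 8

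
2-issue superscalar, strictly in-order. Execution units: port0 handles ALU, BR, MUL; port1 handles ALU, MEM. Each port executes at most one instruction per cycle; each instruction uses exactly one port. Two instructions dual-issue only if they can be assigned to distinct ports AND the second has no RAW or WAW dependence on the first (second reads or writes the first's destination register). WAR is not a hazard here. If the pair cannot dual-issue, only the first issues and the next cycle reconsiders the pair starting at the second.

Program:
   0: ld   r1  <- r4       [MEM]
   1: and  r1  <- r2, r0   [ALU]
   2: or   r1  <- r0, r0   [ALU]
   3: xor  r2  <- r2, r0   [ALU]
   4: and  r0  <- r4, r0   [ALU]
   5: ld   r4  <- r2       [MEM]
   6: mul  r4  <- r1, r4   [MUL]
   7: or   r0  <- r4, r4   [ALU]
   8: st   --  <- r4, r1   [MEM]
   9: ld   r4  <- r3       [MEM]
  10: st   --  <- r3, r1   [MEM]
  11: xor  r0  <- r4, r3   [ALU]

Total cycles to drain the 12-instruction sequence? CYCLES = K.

CYCLES = 8

0. ld.MEM @i0  | WAW r1
1. and.ALU @i1  | WAW r1
2. or.ALU xor.ALU @i2&i3  | 2-wide
3. and.ALU ld.MEM @i4&i5  | 2-wide
4. mul.MUL @i6  | RAW r4
5. or.ALU st.MEM @i7&i8  | 2-wide
6. ld.MEM @i9  | no-port MEM/MEM
7. st.MEM xor.ALU @i10&i11  | 2-wide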